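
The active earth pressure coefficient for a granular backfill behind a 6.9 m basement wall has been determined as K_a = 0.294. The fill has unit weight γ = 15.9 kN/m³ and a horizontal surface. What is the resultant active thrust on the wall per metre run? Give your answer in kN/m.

P = ½ K_a γ H² = 0.5 × 0.294 × 15.9 × 6.9² = 111.3 kN/m.

111 kN/m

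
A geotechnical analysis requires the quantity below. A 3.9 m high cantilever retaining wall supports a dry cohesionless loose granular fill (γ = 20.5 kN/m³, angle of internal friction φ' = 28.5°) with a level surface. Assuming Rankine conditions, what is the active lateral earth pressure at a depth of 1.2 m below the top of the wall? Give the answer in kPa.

8.71 kPa

K_a = (1 − sin φ)/(1 + sin φ) = 0.3540.
σ_h = K_a γ z = 0.3540 × 20.5 × 1.2 = 8.707 kPa.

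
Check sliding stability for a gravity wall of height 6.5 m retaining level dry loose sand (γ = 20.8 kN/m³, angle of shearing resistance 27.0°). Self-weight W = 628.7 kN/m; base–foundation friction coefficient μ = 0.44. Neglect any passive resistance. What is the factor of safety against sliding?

1.68

K_a = tan²(45° − 27.0°/2) = 0.3755.
P_a = ½K_aγH² = 0.5×0.3755×20.8×6.5² = 165.0 kN/m, acting at H/3 = 2.167 m above the base.
FS_sliding = μW / P_a = 0.44×628.7 / 165.0 = 1.676.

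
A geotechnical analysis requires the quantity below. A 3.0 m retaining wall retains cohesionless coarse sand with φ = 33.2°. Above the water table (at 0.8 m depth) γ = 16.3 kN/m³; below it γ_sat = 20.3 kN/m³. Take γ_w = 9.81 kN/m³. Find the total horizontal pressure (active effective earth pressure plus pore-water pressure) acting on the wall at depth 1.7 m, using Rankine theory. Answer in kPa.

K_a = (1 − sin φ)/(1 + sin φ) = 0.2924.
γ' = 20.3 − 9.81 = 10.49 kN/m³.
Effective vertical stress at 1.7 m: σ'_v = 16.3×0.8 + 10.49×0.900 = 22.48 kPa.
σ'_h = K_a σ'_v = 0.2924 × 22.48 = 6.572 kPa; u = γ_w × 0.900 = 8.829 kPa.
Total σ_h = 6.572 + 8.829 = 15.40 kPa.

15.4 kPa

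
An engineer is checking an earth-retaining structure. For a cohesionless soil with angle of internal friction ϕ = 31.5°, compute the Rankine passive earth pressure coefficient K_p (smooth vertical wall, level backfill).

3.19

K_p = (1 + sin φ)/(1 − sin φ) = tan²(45° + 31.5°/2) = 3.188.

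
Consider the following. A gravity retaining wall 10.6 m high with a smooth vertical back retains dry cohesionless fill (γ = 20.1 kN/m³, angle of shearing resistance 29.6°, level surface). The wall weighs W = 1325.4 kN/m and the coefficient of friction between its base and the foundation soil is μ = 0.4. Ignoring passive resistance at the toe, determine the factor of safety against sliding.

K_a = tan²(45° − 29.6°/2) = 0.3387.
P_a = ½K_aγH² = 0.5×0.3387×20.1×10.6² = 382.5 kN/m, acting at H/3 = 3.533 m above the base.
FS_sliding = μW / P_a = 0.4×1325.4 / 382.5 = 1.386.

1.39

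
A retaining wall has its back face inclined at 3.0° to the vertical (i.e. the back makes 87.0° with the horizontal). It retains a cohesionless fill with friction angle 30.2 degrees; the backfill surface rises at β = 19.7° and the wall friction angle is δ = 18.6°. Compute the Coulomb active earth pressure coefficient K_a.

K_a = sin²(α+φ) / [sin²α · sin(α−δ) · (1 + √{sin(φ+δ)sin(φ−β) / (sin(α−δ)sin(α+β))})²].
With α = 87.0°, φ = 30.2°, δ = 18.6°, β = 19.7°: K_a = 0.4401.

0.440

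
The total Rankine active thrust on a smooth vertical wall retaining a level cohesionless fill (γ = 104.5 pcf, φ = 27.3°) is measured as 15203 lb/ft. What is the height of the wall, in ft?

K_a = 0.3711. P_a = ½ K_a γ H² ⇒ H = √(2P_a/(K_a γ)).
H = √(2×15203/(0.3711×104.5)) = 28.00 ft.

28.0 ft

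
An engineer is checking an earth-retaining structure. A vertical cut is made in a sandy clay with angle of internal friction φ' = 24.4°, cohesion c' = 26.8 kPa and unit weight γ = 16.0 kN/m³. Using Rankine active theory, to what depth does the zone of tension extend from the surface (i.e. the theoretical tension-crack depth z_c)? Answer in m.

5.20 m

K_a = tan²(45° − 24.4°/2) = 0.4153; √K_a = 0.6445.
The active pressure is zero where K_a γ z = 2c√K_a, so z_c = 2c/(γ√K_a) = 2×26.8/(16.0×0.6445) = 5.198 m.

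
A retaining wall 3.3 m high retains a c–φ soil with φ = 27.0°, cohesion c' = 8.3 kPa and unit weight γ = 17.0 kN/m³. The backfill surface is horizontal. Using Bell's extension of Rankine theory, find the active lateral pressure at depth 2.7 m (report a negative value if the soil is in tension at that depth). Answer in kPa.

7.06 kPa

K_a = (1 − sin φ)/(1 + sin φ) = 0.3755.
σ_a = K_a γ z − 2c√K_a = 0.3755×17.0×2.7 − 2×8.3×0.6128 = 7.064 kPa.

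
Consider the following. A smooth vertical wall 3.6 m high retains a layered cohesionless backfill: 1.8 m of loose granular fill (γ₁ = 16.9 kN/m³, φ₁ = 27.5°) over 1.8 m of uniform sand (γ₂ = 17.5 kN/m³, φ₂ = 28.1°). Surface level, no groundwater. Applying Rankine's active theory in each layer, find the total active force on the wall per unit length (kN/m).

K_a1 = tan²(45°−27.5°/2) = 0.3682; K_a2 = tan²(45°−28.1°/2) = 0.3596.
Layer 1: σ at base = K_a1 γ₁ h₁ = 11.20 kPa; P₁ = ½×11.20×1.8 = 10.08.
Layer 2: σ_v at top = γ₁h₁ = 30.42; σ_h top = K_a2×30.42 = 10.94; σ_h base = K_a2×(30.42+17.5×1.8) = 22.27.
P₂ = ½(10.94+22.27)×1.8 = 29.89. Total P_a = 10.08+29.89 = 39.97 kN/m.

40.0 kN/m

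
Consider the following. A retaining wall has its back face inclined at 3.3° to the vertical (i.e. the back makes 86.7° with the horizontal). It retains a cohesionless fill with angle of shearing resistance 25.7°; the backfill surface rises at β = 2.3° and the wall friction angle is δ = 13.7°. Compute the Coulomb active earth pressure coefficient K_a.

0.392

K_a = sin²(α+φ) / [sin²α · sin(α−δ) · (1 + √{sin(φ+δ)sin(φ−β) / (sin(α−δ)sin(α+β))})²].
With α = 86.7°, φ = 25.7°, δ = 13.7°, β = 2.3°: K_a = 0.3915.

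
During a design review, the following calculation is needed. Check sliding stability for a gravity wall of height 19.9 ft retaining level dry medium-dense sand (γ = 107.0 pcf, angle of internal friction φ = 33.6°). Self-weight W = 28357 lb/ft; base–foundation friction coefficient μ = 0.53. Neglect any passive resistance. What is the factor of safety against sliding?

2.47

K_a = tan²(45° − 33.6°/2) = 0.2875.
P_a = ½K_aγH² = 0.5×0.2875×107.0×19.9² = 6091 lb/ft, acting at H/3 = 6.633 ft above the base.
FS_sliding = μW / P_a = 0.53×28357 / 6091 = 2.467.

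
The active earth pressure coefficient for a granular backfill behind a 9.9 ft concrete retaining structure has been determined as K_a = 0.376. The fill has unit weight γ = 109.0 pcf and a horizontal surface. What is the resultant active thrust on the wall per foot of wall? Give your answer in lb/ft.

P = ½ K_a γ H² = 0.5 × 0.376 × 109.0 × 9.9² = 2008 lb/ft.

2010 lb/ft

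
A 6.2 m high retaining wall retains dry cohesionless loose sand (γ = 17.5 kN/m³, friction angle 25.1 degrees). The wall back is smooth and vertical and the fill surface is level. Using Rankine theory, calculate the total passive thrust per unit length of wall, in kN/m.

K_p = tan²(45° + φ/2) = 2.473.
P_p = ½ K_p γ H² = 0.5 × 2.473 × 17.5 × 6.2² = 831.9 kN/m.

832 kN/m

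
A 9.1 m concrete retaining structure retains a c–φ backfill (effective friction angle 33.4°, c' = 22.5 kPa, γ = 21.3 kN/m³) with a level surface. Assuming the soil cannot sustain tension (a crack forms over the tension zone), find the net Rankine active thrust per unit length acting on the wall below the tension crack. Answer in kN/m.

82.7 kN/m

K_a = 0.2899; √K_a = 0.5384.
Tension-crack depth z_c = 2c/(γ√K_a) = 2×22.5/(21.3×0.5384) = 3.924 m.
σ_a at base = K_a γ H − 2c√K_a = 0.2899×21.3×9.1 − 2×22.5×0.5384 = 31.97 kPa.
P_a = ½ × 31.97 × (H − z_c) = 0.5×31.97×5.176 = 82.73 kN/m.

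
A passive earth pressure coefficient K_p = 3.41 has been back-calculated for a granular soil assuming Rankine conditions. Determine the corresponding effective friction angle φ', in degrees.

33.1°

K_p = (1+sin φ)/(1−sin φ) ⇒ sin φ = (K_p − 1)/(K_p + 1) = 0.5465.
φ = arcsin(0.5465) = 33.13°.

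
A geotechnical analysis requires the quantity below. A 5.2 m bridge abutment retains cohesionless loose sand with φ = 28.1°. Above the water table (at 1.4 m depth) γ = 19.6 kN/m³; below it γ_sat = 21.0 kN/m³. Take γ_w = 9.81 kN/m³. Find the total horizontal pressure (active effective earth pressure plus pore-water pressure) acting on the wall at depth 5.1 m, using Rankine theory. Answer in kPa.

K_a = (1 − sin φ)/(1 + sin φ) = 0.3596.
γ' = 21.0 − 9.81 = 11.19 kN/m³.
Effective vertical stress at 5.1 m: σ'_v = 19.6×1.4 + 11.19×3.70 = 68.84 kPa.
σ'_h = K_a σ'_v = 0.3596 × 68.84 = 24.76 kPa; u = γ_w × 3.70 = 36.30 kPa.
Total σ_h = 24.76 + 36.30 = 61.05 kPa.

61.1 kPa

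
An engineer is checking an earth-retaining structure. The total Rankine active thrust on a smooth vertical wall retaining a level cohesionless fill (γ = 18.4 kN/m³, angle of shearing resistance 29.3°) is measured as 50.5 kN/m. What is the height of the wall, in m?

4.00 m

K_a = 0.3428. P_a = ½ K_a γ H² ⇒ H = √(2P_a/(K_a γ)).
H = √(2×50.5/(0.3428×18.4)) = 4.001 m.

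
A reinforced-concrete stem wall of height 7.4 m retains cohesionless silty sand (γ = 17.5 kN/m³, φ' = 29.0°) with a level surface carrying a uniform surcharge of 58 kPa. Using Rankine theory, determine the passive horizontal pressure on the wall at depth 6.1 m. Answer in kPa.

K_p = (1 + sin φ)/(1 − sin φ) = 2.882.
σ_v = γz + q = 17.5 × 6.1 + 58 = 164.8 kPa.
σ_h = K_p σ_v = 2.882 × 164.8 = 474.8 kPa.

475 kPa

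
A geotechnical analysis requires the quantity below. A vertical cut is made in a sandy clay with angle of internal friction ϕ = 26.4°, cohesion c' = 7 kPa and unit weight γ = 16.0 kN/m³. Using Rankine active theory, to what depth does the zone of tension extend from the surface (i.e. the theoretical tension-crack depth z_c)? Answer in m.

K_a = tan²(45° − 26.4°/2) = 0.3844; √K_a = 0.6200.
The active pressure is zero where K_a γ z = 2c√K_a, so z_c = 2c/(γ√K_a) = 2×7/(16.0×0.6200) = 1.411 m.

1.41 m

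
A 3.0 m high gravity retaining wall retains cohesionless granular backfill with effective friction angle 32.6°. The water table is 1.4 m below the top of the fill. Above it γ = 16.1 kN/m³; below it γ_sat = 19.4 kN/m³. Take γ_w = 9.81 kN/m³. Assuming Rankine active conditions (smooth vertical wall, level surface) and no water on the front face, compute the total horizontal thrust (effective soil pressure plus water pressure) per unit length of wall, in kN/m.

31.8 kN/m

K_a = tan²(45° − φ/2) = 0.2997.
γ' = 19.4 − 9.81 = 9.590 kN/m³. Depth below WT = 1.6 m.
σ'_h at WT = K_a γ d_w = 6.756 kPa; at base = 6.756 + K_a γ' × 1.6 = 11.36 kPa.
P₁ (0–1.4 m) = ½×6.756×1.4 = 4.729. P₂ (1.4–3.0 m) = ½(6.756+11.36)×1.6 = 14.49.
P_w = ½ γ_w h₂² = 0.5×9.81×1.6² = 12.56. Total = 4.729+14.49+12.56 = 31.78 kN/m.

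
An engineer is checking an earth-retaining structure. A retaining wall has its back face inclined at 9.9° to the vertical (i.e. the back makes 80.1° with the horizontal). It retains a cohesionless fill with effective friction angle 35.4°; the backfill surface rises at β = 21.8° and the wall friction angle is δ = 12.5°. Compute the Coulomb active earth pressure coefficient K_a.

0.438

K_a = sin²(α+φ) / [sin²α · sin(α−δ) · (1 + √{sin(φ+δ)sin(φ−β) / (sin(α−δ)sin(α+β))})²].
With α = 80.1°, φ = 35.4°, δ = 12.5°, β = 21.8°: K_a = 0.4384.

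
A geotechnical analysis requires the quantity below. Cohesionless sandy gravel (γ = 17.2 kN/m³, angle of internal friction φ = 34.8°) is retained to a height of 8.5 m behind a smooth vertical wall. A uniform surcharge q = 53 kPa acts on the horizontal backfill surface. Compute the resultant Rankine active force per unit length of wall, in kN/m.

293 kN/m

K_a = tan²(45° − φ/2) = 0.2733.
Soil triangle: ½ K_a γ H² = 0.5×0.2733×17.2×8.5² = 169.8 kN/m.
Surcharge rectangle: K_a q H = 0.2733×53×8.5 = 123.1 kN/m.
Total = 169.8 + 123.1 = 292.9 kN/m.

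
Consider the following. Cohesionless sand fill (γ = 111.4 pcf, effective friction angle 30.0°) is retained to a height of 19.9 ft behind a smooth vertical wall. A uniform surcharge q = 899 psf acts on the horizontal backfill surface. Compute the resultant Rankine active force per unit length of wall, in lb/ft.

13300 lb/ft

K_a = tan²(45° − φ/2) = 0.3333.
Soil triangle: ½ K_a γ H² = 0.5×0.3333×111.4×19.9² = 7353 lb/ft.
Surcharge rectangle: K_a q H = 0.3333×899×19.9 = 5963 lb/ft.
Total = 7353 + 5963 = 13320 lb/ft.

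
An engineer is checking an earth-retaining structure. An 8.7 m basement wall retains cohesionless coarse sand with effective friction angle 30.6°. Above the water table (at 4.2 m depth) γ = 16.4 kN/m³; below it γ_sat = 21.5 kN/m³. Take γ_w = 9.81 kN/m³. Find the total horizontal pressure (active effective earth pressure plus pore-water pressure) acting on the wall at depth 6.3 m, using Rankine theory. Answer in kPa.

K_a = (1 − sin φ)/(1 + sin φ) = 0.3253.
γ' = 21.5 − 9.81 = 11.69 kN/m³.
Effective vertical stress at 6.3 m: σ'_v = 16.4×4.2 + 11.69×2.10 = 93.43 kPa.
σ'_h = K_a σ'_v = 0.3253 × 93.43 = 30.40 kPa; u = γ_w × 2.10 = 20.60 kPa.
Total σ_h = 30.40 + 20.60 = 51.00 kPa.

51.0 kPa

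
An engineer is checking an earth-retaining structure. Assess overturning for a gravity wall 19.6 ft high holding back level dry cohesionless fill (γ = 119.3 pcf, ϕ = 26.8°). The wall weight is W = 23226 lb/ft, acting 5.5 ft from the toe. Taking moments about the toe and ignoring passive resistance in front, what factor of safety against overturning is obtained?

K_a = tan²(45° − 26.8°/2) = 0.3785.
P_a = ½K_aγH² = 0.5×0.3785×119.3×19.6² = 8673 lb/ft, acting at H/3 = 6.533 ft above the base.
Overturning moment M_o = P_a × H/3 = 8673 × 6.533 = 56660.
Resisting moment M_r = W × 5.5 = 23226 × 5.5 = 127700.
FS_overturning = M_r/M_o = 127700/56660 = 2.254.

2.25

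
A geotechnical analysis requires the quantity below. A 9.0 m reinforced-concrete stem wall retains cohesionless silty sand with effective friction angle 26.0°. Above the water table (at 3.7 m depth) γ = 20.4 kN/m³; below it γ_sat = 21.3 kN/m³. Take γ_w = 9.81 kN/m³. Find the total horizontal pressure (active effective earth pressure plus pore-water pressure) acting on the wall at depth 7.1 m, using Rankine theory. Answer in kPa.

78.1 kPa

K_a = (1 − sin φ)/(1 + sin φ) = 0.3905.
γ' = 21.3 − 9.81 = 11.49 kN/m³.
Effective vertical stress at 7.1 m: σ'_v = 20.4×3.7 + 11.49×3.40 = 114.5 kPa.
σ'_h = K_a σ'_v = 0.3905 × 114.5 = 44.73 kPa; u = γ_w × 3.40 = 33.35 kPa.
Total σ_h = 44.73 + 33.35 = 78.08 kPa.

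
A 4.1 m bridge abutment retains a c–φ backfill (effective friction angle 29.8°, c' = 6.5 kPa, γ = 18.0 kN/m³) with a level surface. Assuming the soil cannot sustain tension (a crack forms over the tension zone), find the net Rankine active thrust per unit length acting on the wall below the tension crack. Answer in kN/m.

K_a = 0.3360; √K_a = 0.5797.
Tension-crack depth z_c = 2c/(γ√K_a) = 2×6.5/(18.0×0.5797) = 1.246 m.
σ_a at base = K_a γ H − 2c√K_a = 0.3360×18.0×4.1 − 2×6.5×0.5797 = 17.26 kPa.
P_a = ½ × 17.26 × (H − z_c) = 0.5×17.26×2.854 = 24.64 kN/m.

24.6 kN/m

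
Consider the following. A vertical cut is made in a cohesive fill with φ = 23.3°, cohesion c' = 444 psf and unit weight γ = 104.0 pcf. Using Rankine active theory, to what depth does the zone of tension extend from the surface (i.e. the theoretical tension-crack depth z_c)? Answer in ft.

13.0 ft

K_a = tan²(45° − 23.3°/2) = 0.4331; √K_a = 0.6581.
The active pressure is zero where K_a γ z = 2c√K_a, so z_c = 2c/(γ√K_a) = 2×444/(104.0×0.6581) = 12.97 ft.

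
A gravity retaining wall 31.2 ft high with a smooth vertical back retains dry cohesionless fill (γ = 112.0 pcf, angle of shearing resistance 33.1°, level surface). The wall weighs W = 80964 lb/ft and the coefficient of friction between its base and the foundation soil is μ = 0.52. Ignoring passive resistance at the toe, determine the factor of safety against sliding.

2.63

K_a = tan²(45° − 33.1°/2) = 0.2936.
P_a = ½K_aγH² = 0.5×0.2936×112.0×31.2² = 16000 lb/ft, acting at H/3 = 10.40 ft above the base.
FS_sliding = μW / P_a = 0.52×80964 / 16000 = 2.631.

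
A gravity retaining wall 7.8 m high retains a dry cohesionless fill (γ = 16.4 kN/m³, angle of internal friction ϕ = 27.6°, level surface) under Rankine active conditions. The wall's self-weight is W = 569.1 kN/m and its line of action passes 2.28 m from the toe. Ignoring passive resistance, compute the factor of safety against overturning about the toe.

2.73

K_a = tan²(45° − 27.6°/2) = 0.3668.
P_a = ½K_aγH² = 0.5×0.3668×16.4×7.8² = 183.0 kN/m, acting at H/3 = 2.600 m above the base.
Overturning moment M_o = P_a × H/3 = 183.0 × 2.600 = 475.8.
Resisting moment M_r = W × 2.28 = 569.1 × 2.28 = 1298.
FS_overturning = M_r/M_o = 1298/475.8 = 2.727.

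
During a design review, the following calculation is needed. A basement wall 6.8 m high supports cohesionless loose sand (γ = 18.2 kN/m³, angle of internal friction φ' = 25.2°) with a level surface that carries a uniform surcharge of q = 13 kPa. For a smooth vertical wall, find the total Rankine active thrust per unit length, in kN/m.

K_a = tan²(45° − φ/2) = 0.4027.
Soil triangle: ½ K_a γ H² = 0.5×0.4027×18.2×6.8² = 169.5 kN/m.
Surcharge rectangle: K_a q H = 0.4027×13×6.8 = 35.60 kN/m.
Total = 169.5 + 35.60 = 205.1 kN/m.

205 kN/m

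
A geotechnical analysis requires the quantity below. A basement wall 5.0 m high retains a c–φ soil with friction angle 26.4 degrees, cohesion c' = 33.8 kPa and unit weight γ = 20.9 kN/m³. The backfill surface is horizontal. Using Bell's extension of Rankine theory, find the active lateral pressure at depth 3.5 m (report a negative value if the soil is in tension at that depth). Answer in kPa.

-13.8 kPa

K_a = (1 − sin φ)/(1 + sin φ) = 0.3844.
σ_a = K_a γ z − 2c√K_a = 0.3844×20.9×3.5 − 2×33.8×0.6200 = -13.79 kPa.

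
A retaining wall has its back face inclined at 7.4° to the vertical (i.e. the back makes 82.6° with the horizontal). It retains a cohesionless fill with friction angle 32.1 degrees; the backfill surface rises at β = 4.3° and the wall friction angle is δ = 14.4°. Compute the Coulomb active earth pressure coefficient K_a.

0.351

K_a = sin²(α+φ) / [sin²α · sin(α−δ) · (1 + √{sin(φ+δ)sin(φ−β) / (sin(α−δ)sin(α+β))})²].
With α = 82.6°, φ = 32.1°, δ = 14.4°, β = 4.3°: K_a = 0.3513.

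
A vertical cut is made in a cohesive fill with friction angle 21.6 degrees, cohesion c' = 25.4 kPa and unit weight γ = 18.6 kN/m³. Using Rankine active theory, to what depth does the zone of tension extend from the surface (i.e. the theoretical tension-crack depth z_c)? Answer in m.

4.02 m

K_a = tan²(45° − 21.6°/2) = 0.4619; √K_a = 0.6796.
The active pressure is zero where K_a γ z = 2c√K_a, so z_c = 2c/(γ√K_a) = 2×25.4/(18.6×0.6796) = 4.019 m.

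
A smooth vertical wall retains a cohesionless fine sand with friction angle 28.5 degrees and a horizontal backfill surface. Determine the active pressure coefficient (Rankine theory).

K_a = (1 − sin φ)/(1 + sin φ) = (1 − sin 28.5°)/(1 + sin 28.5°) = 0.3540.

0.354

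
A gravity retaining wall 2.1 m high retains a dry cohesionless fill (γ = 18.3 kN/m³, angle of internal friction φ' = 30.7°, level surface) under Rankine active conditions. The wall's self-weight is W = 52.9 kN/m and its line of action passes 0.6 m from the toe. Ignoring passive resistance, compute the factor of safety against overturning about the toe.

K_a = tan²(45° − 30.7°/2) = 0.3240.
P_a = ½K_aγH² = 0.5×0.3240×18.3×2.1² = 13.07 kN/m, acting at H/3 = 0.7000 m above the base.
Overturning moment M_o = P_a × H/3 = 13.07 × 0.7000 = 9.152.
Resisting moment M_r = W × 0.6 = 52.9 × 0.6 = 31.74.
FS_overturning = M_r/M_o = 31.74/9.152 = 3.468.

3.47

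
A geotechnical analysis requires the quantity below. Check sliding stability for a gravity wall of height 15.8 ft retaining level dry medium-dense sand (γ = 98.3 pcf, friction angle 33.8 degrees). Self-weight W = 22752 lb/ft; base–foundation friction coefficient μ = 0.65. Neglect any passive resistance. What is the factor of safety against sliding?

K_a = tan²(45° − 33.8°/2) = 0.2851.
P_a = ½K_aγH² = 0.5×0.2851×98.3×15.8² = 3498 lb/ft, acting at H/3 = 5.267 ft above the base.
FS_sliding = μW / P_a = 0.65×22752 / 3498 = 4.228.

4.23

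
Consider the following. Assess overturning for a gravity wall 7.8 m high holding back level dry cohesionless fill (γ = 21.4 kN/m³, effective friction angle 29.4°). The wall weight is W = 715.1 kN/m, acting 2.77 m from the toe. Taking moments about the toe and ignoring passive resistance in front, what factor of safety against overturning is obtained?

K_a = tan²(45° − 29.4°/2) = 0.3415.
P_a = ½K_aγH² = 0.5×0.3415×21.4×7.8² = 222.3 kN/m, acting at H/3 = 2.600 m above the base.
Overturning moment M_o = P_a × H/3 = 222.3 × 2.600 = 578.0.
Resisting moment M_r = W × 2.77 = 715.1 × 2.77 = 1981.
FS_overturning = M_r/M_o = 1981/578.0 = 3.427.

3.43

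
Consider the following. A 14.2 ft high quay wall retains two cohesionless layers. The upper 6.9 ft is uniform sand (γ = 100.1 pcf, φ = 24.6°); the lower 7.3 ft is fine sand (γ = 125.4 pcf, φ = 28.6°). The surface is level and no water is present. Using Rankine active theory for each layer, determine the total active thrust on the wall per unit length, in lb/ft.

3940 lb/ft

K_a1 = tan²(45°−24.6°/2) = 0.4121; K_a2 = tan²(45°−28.6°/2) = 0.3525.
Layer 1: σ at base = K_a1 γ₁ h₁ = 284.7 psf; P₁ = ½×284.7×6.9 = 982.1.
Layer 2: σ_v at top = γ₁h₁ = 690.7; σ_h top = K_a2×690.7 = 243.5; σ_h base = K_a2×(690.7+125.4×7.3) = 566.2.
P₂ = ½(243.5+566.2)×7.3 = 2956. Total P_a = 982.1+2956 = 3938 lb/ft.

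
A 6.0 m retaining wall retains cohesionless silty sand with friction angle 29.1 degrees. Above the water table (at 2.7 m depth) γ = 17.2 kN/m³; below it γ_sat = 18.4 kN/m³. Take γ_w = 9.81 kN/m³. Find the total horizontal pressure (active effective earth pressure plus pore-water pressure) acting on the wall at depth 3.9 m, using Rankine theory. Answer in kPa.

K_a = (1 − sin φ)/(1 + sin φ) = 0.3456.
γ' = 18.4 − 9.81 = 8.590 kN/m³.
Effective vertical stress at 3.9 m: σ'_v = 17.2×2.7 + 8.590×1.20 = 56.75 kPa.
σ'_h = K_a σ'_v = 0.3456 × 56.75 = 19.61 kPa; u = γ_w × 1.20 = 11.77 kPa.
Total σ_h = 19.61 + 11.77 = 31.38 kPa.

31.4 kPa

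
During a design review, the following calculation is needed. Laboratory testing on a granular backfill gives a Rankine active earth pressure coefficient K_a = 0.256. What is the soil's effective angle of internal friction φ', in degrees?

36.3°

K_a = tan²(45° − φ/2) ⇒ 45° − φ/2 = arctan(√0.256) = 26.84°.
φ = 2(45° − 26.84°) = 36.32°.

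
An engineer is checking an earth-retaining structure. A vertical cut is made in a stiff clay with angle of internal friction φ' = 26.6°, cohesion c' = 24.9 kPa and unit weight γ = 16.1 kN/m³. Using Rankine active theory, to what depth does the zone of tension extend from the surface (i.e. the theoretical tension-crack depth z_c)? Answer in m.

5.01 m

K_a = tan²(45° − 26.6°/2) = 0.3814; √K_a = 0.6176.
The active pressure is zero where K_a γ z = 2c√K_a, so z_c = 2c/(γ√K_a) = 2×24.9/(16.1×0.6176) = 5.008 m.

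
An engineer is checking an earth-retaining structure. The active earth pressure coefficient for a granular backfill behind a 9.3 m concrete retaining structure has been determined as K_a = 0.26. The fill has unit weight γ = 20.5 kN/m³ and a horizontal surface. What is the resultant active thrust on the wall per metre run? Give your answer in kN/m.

P = ½ K_a γ H² = 0.5 × 0.26 × 20.5 × 9.3² = 230.5 kN/m.

230 kN/m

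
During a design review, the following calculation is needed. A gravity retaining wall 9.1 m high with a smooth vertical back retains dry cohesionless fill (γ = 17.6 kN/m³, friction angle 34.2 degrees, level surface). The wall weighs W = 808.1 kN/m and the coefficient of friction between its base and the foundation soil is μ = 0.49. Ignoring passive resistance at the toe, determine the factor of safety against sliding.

K_a = tan²(45° − 34.2°/2) = 0.2803.
P_a = ½K_aγH² = 0.5×0.2803×17.6×9.1² = 204.3 kN/m, acting at H/3 = 3.033 m above the base.
FS_sliding = μW / P_a = 0.49×808.1 / 204.3 = 1.938.

1.94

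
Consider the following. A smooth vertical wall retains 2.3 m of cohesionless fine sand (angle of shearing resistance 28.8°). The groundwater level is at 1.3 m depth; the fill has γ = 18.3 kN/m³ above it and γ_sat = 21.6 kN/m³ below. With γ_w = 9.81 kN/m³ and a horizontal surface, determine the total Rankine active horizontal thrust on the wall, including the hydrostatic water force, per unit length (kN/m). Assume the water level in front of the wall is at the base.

K_a = tan²(45° − φ/2) = 0.3498.
γ' = 21.6 − 9.81 = 11.79 kN/m³. Depth below WT = 1.0 m.
σ'_h at WT = K_a γ d_w = 8.321 kPa; at base = 8.321 + K_a γ' × 1.0 = 12.44 kPa.
P₁ (0–1.3 m) = ½×8.321×1.3 = 5.408. P₂ (1.3–2.3 m) = ½(8.321+12.44)×1.0 = 10.38.
P_w = ½ γ_w h₂² = 0.5×9.81×1.0² = 4.905. Total = 5.408+10.38+4.905 = 20.70 kN/m.

20.7 kN/m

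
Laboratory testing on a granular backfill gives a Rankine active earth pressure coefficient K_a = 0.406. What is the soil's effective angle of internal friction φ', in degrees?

K_a = tan²(45° − φ/2) ⇒ 45° − φ/2 = arctan(√0.406) = 32.50°.
φ = 2(45° − 32.50°) = 24.99°.

25.0°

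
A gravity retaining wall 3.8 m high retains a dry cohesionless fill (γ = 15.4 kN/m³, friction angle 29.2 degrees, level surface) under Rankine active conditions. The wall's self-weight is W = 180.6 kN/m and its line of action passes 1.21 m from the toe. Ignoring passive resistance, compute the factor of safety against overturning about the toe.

4.51

K_a = tan²(45° − 29.2°/2) = 0.3442.
P_a = ½K_aγH² = 0.5×0.3442×15.4×3.8² = 38.27 kN/m, acting at H/3 = 1.267 m above the base.
Overturning moment M_o = P_a × H/3 = 38.27 × 1.267 = 48.48.
Resisting moment M_r = W × 1.21 = 180.6 × 1.21 = 218.5.
FS_overturning = M_r/M_o = 218.5/48.48 = 4.508.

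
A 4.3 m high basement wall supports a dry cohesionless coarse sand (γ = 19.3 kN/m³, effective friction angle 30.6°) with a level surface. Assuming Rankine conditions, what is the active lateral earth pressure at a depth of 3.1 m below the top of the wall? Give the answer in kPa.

19.5 kPa

K_a = (1 − sin φ)/(1 + sin φ) = 0.3253.
σ_h = K_a γ z = 0.3253 × 19.3 × 3.1 = 19.47 kPa.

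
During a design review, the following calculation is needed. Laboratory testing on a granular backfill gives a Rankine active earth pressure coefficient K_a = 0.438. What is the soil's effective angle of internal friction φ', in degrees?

K_a = tan²(45° − φ/2) ⇒ 45° − φ/2 = arctan(√0.438) = 33.50°.
φ = 2(45° − 33.50°) = 23.01°.

23.0°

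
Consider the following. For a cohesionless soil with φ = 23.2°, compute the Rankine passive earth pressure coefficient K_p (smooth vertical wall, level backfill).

K_p = (1 + sin φ)/(1 − sin φ) = tan²(45° + 23.2°/2) = 2.300.

2.30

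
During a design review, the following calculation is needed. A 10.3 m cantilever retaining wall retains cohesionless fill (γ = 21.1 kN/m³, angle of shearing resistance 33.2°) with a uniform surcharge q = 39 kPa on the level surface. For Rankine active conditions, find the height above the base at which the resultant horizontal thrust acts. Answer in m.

K_a = 0.2924.
Triangular part P₁ = ½K_aγH² = 327.2 at H/3 = 3.433 m; rectangular part P₂ = K_a q H = 117.4 at H/2 = 5.150 m.
ȳ = (P₁·3.433 + P₂·5.150)/(P₁+P₂) = 3.887 m.

3.89 m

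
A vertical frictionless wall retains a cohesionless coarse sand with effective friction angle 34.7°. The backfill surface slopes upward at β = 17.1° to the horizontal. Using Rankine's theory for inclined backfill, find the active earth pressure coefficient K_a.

0.310

K_a = cos β · (cos β − √(cos²β − cos²φ)) / (cos β + √(cos²β − cos²φ)).
cos β = 0.9558, cos φ = 0.8221, √(cos²β − cos²φ) = 0.4875.
K_a = 0.9558 × (0.9558 − 0.4875)/(0.9558 + 0.4875) = 0.3102.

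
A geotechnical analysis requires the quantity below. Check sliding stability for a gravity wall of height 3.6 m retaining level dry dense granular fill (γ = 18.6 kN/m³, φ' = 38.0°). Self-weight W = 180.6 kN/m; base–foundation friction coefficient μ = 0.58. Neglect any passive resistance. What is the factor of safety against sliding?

K_a = tan²(45° − 38.0°/2) = 0.2379.
P_a = ½K_aγH² = 0.5×0.2379×18.6×3.6² = 28.67 kN/m, acting at H/3 = 1.200 m above the base.
FS_sliding = μW / P_a = 0.58×180.6 / 28.67 = 3.653.

3.65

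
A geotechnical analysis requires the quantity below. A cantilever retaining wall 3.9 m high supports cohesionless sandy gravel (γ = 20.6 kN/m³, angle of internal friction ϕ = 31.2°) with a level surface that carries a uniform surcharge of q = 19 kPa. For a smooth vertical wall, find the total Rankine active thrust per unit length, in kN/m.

K_a = tan²(45° − φ/2) = 0.3175.
Soil triangle: ½ K_a γ H² = 0.5×0.3175×20.6×3.9² = 49.74 kN/m.
Surcharge rectangle: K_a q H = 0.3175×19×3.9 = 23.53 kN/m.
Total = 49.74 + 23.53 = 73.27 kN/m.

73.3 kN/m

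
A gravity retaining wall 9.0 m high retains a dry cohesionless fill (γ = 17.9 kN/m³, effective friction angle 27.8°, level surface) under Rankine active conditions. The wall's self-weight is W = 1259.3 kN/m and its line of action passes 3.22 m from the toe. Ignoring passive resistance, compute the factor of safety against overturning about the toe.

5.12

K_a = tan²(45° − 27.8°/2) = 0.3639.
P_a = ½K_aγH² = 0.5×0.3639×17.9×9.0² = 263.8 kN/m, acting at H/3 = 3.000 m above the base.
Overturning moment M_o = P_a × H/3 = 263.8 × 3.000 = 791.4.
Resisting moment M_r = W × 3.22 = 1259.3 × 3.22 = 4055.
FS_overturning = M_r/M_o = 4055/791.4 = 5.124.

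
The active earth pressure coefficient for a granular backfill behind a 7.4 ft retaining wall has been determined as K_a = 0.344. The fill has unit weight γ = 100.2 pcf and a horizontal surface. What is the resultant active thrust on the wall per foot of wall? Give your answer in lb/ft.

P = ½ K_a γ H² = 0.5 × 0.344 × 100.2 × 7.4² = 943.8 lb/ft.

944 lb/ft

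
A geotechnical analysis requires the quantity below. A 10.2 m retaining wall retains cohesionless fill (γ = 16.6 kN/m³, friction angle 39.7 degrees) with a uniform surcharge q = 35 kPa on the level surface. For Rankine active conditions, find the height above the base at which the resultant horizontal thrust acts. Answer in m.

3.90 m

K_a = 0.2204.
Triangular part P₁ = ½K_aγH² = 190.3 at H/3 = 3.400 m; rectangular part P₂ = K_a q H = 78.69 at H/2 = 5.100 m.
ȳ = (P₁·3.400 + P₂·5.100)/(P₁+P₂) = 3.897 m.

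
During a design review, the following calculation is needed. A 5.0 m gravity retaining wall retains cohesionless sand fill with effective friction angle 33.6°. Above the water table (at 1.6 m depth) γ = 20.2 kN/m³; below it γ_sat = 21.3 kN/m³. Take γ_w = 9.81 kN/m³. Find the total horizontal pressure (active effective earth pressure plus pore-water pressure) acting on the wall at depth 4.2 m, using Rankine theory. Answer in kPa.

43.4 kPa

K_a = (1 − sin φ)/(1 + sin φ) = 0.2875.
γ' = 21.3 − 9.81 = 11.49 kN/m³.
Effective vertical stress at 4.2 m: σ'_v = 20.2×1.6 + 11.49×2.60 = 62.19 kPa.
σ'_h = K_a σ'_v = 0.2875 × 62.19 = 17.88 kPa; u = γ_w × 2.60 = 25.51 kPa.
Total σ_h = 17.88 + 25.51 = 43.39 kPa.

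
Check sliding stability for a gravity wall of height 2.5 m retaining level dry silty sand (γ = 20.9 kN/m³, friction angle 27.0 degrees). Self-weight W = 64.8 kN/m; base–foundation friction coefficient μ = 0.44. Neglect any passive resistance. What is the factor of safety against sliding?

K_a = tan²(45° − 27.0°/2) = 0.3755.
P_a = ½K_aγH² = 0.5×0.3755×20.9×2.5² = 24.53 kN/m, acting at H/3 = 0.8333 m above the base.
FS_sliding = μW / P_a = 0.44×64.8 / 24.53 = 1.162.

1.16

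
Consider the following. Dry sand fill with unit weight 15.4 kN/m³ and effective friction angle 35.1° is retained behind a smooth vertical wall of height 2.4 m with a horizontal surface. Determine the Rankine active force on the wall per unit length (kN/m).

K_a = tan²(45° − φ/2) = 0.2698.
P_a = ½ K_a γ H² = 0.5 × 0.2698 × 15.4 × 2.4² = 11.97 kN/m.

12.0 kN/m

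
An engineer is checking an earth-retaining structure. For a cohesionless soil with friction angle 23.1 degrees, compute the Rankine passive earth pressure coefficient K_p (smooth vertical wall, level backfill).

K_p = (1 + sin φ)/(1 − sin φ) = tan²(45° + 23.1°/2) = 2.291.

2.29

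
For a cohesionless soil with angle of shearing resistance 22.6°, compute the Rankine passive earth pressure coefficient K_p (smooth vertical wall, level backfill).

K_p = (1 + sin φ)/(1 − sin φ) = tan²(45° + 22.6°/2) = 2.248.

2.25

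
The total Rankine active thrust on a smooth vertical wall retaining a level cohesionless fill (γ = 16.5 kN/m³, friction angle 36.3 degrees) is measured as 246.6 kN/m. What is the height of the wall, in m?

K_a = 0.2563. P_a = ½ K_a γ H² ⇒ H = √(2P_a/(K_a γ)).
H = √(2×246.6/(0.2563×16.5)) = 10.80 m.

10.8 m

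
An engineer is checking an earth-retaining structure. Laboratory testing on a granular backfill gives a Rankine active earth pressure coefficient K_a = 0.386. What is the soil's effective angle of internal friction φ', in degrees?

K_a = tan²(45° − φ/2) ⇒ 45° − φ/2 = arctan(√0.386) = 31.85°.
φ = 2(45° − 31.85°) = 26.30°.

26.3°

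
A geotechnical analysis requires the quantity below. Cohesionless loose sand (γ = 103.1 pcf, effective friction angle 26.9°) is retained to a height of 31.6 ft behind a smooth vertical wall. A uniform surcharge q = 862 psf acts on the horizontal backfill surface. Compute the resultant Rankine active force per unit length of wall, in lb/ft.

K_a = tan²(45° − φ/2) = 0.3770.
Soil triangle: ½ K_a γ H² = 0.5×0.3770×103.1×31.6² = 19410 lb/ft.
Surcharge rectangle: K_a q H = 0.3770×862×31.6 = 10270 lb/ft.
Total = 19410 + 10270 = 29680 lb/ft.

29700 lb/ft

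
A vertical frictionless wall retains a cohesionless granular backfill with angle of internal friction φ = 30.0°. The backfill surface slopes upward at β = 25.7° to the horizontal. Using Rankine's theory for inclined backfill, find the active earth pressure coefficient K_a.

K_a = cos β · (cos β − √(cos²β − cos²φ)) / (cos β + √(cos²β − cos²φ)).
cos β = 0.9011, cos φ = 0.8660, √(cos²β − cos²φ) = 0.2489.
K_a = 0.9011 × (0.9011 − 0.2489)/(0.9011 + 0.2489) = 0.5110.

0.511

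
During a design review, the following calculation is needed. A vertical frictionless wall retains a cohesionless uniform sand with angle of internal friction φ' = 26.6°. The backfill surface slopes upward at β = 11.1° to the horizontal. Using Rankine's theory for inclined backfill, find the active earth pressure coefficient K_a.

K_a = cos β · (cos β − √(cos²β − cos²φ)) / (cos β + √(cos²β − cos²φ)).
cos β = 0.9813, cos φ = 0.8942, √(cos²β − cos²φ) = 0.4043.
K_a = 0.9813 × (0.9813 − 0.4043)/(0.9813 + 0.4043) = 0.4087.

0.409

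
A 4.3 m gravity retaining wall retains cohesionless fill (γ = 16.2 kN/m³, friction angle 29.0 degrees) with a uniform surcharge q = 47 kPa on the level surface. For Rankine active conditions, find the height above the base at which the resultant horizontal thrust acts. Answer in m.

K_a = 0.3470.
Triangular part P₁ = ½K_aγH² = 51.97 at H/3 = 1.433 m; rectangular part P₂ = K_a q H = 70.12 at H/2 = 2.150 m.
ȳ = (P₁·1.433 + P₂·2.150)/(P₁+P₂) = 1.845 m.

1.84 m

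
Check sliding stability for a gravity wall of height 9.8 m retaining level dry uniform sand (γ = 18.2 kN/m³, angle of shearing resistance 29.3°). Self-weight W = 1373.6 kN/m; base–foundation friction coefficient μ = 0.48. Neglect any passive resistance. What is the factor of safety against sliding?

K_a = tan²(45° − 29.3°/2) = 0.3428.
P_a = ½K_aγH² = 0.5×0.3428×18.2×9.8² = 299.6 kN/m, acting at H/3 = 3.267 m above the base.
FS_sliding = μW / P_a = 0.48×1373.6 / 299.6 = 2.200.

2.20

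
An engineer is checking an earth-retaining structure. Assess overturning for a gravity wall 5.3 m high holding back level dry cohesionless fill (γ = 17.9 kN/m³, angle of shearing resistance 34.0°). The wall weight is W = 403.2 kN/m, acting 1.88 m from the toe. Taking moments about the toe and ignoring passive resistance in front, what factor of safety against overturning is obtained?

6.04

K_a = tan²(45° − 34.0°/2) = 0.2827.
P_a = ½K_aγH² = 0.5×0.2827×17.9×5.3² = 71.08 kN/m, acting at H/3 = 1.767 m above the base.
Overturning moment M_o = P_a × H/3 = 71.08 × 1.767 = 125.6.
Resisting moment M_r = W × 1.88 = 403.2 × 1.88 = 758.0.
FS_overturning = M_r/M_o = 758.0/125.6 = 6.037.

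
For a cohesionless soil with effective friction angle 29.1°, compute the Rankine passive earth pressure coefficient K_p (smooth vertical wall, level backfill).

K_p = (1 + sin φ)/(1 − sin φ) = tan²(45° + 29.1°/2) = 2.894.

2.89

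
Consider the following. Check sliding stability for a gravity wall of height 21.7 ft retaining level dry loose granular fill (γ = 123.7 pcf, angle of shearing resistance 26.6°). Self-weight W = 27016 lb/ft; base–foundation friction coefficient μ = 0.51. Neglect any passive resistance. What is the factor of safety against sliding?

K_a = tan²(45° − 26.6°/2) = 0.3814.
P_a = ½K_aγH² = 0.5×0.3814×123.7×21.7² = 11110 lb/ft, acting at H/3 = 7.233 ft above the base.
FS_sliding = μW / P_a = 0.51×27016 / 11110 = 1.240.

1.24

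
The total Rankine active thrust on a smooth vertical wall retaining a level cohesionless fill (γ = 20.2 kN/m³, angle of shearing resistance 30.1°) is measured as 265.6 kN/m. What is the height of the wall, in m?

8.90 m

K_a = 0.3320. P_a = ½ K_a γ H² ⇒ H = √(2P_a/(K_a γ)).
H = √(2×265.6/(0.3320×20.2)) = 8.900 m.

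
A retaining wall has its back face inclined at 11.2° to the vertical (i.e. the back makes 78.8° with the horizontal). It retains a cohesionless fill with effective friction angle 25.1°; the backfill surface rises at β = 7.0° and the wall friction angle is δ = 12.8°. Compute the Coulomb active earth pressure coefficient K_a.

K_a = sin²(α+φ) / [sin²α · sin(α−δ) · (1 + √{sin(φ+δ)sin(φ−β) / (sin(α−δ)sin(α+β))})²].
With α = 78.8°, φ = 25.1°, δ = 12.8°, β = 7.0°: K_a = 0.5045.

0.504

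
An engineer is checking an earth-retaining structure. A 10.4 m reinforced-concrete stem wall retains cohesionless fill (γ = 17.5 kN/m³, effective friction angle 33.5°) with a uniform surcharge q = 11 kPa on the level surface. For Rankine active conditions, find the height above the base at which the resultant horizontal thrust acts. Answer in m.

K_a = 0.2887.
Triangular part P₁ = ½K_aγH² = 273.2 at H/3 = 3.467 m; rectangular part P₂ = K_a q H = 33.03 at H/2 = 5.200 m.
ȳ = (P₁·3.467 + P₂·5.200)/(P₁+P₂) = 3.654 m.

3.65 m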